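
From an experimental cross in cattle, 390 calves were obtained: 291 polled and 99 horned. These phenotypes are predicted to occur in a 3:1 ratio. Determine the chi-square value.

The 3:1 ratio has 4 parts, so with N = 390 the expected counts are:
  polled: 390 × 3/4 = 292.5
  horned: 390 × 1/4 = 97.5
χ² = Σ (O − E)² / E
  polled: (291 − 292.5)² / 292.5 = 0.0077
  horned: (99 − 97.5)² / 97.5 = 0.0231
χ² = 0.0077 + 0.0231 = 0.0308 ≈ 0.031

0.031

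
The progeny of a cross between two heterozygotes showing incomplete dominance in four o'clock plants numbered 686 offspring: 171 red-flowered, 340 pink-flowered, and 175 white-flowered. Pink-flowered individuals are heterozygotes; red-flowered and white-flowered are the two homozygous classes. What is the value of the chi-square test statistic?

0.099

With incomplete dominance, a heterozygote × heterozygote cross gives a 1:2:1 phenotypic ratio.
Expected counts for N = 686 under a 1:2:1 ratio (total parts = 4):
  red-flowered: 686 × 1/4 = 171.5
  pink-flowered: 686 × 2/4 = 343
  white-flowered: 686 × 1/4 = 171.5
χ² = Σ (O − E)² / E
  red-flowered: (171 − 171.5)² / 171.5 = 0.0015
  pink-flowered: (340 − 343)² / 343 = 0.0262
  white-flowered: (175 − 171.5)² / 171.5 = 0.0714
χ² = 0.0015 + 0.0262 + 0.0714 = 0.0991 ≈ 0.099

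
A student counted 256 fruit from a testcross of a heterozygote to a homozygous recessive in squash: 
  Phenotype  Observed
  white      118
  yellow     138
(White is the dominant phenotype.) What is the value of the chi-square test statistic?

1.562

A testcross of a heterozygote (Aa × aa) gives a 1:1 phenotypic ratio.
Expected counts for N = 256 under a 1:1 ratio (total parts = 2):
  white: 256 × 1/2 = 128
  yellow: 256 × 1/2 = 128
χ² = Σ (O − E)² / E
  white: (118 − 128)² / 128 = 0.7812
  yellow: (138 − 128)² / 128 = 0.7812
χ² = 0.7812 + 0.7812 = 1.5624 ≈ 1.562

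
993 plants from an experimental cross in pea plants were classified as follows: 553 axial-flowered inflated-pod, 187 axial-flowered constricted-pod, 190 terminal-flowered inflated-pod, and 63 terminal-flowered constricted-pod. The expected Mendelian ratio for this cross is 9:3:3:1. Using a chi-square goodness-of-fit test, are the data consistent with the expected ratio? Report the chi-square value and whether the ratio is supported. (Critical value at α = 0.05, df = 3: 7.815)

0.151; consistent

The 9:3:3:1 ratio has 16 parts, so with N = 993 the expected counts are:
  axial-flowered inflated-pod: 993 × 9/16 = 558.5625
  axial-flowered constricted-pod: 993 × 3/16 = 186.1875
  terminal-flowered inflated-pod: 993 × 3/16 = 186.1875
  terminal-flowered constricted-pod: 993 × 1/16 = 62.0625
χ² = Σ (O − E)² / E
  axial-flowered inflated-pod: (553 − 558.5625)² / 558.5625 = 0.0554
  axial-flowered constricted-pod: (187 − 186.1875)² / 186.1875 = 0.0035
  terminal-flowered inflated-pod: (190 − 186.1875)² / 186.1875 = 0.0781
  terminal-flowered constricted-pod: (63 − 62.0625)² / 62.0625 = 0.0142
χ² = 0.0554 + 0.0035 + 0.0781 + 0.0142 = 0.1512 ≈ 0.151
Degrees of freedom = 4 − 1 = 3; critical value at α = 0.05 is 7.815.
Since 0.151 < 7.815, we fail to reject the null hypothesis — the data are consistent with the 9:3:3:1 ratio.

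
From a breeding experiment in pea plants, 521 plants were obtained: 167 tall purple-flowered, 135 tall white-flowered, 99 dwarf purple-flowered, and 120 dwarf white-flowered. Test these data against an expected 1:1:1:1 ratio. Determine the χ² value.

18.846

Under the 1:1:1:1 hypothesis (Σ ratio = 4, N = 521):
  tall purple-flowered: 521 × 1/4 = 130.25
  tall white-flowered: 521 × 1/4 = 130.25
  dwarf purple-flowered: 521 × 1/4 = 130.25
  dwarf white-flowered: 521 × 1/4 = 130.25
χ² = Σ (O − E)² / E
  tall purple-flowered: (167 − 130.25)² / 130.25 = 10.3690
  tall white-flowered: (135 − 130.25)² / 130.25 = 0.1732
  dwarf purple-flowered: (99 − 130.25)² / 130.25 = 7.4976
  dwarf white-flowered: (120 − 130.25)² / 130.25 = 0.8066
χ² = 10.3690 + 0.1732 + 7.4976 + 0.8066 = 18.8464 ≈ 18.846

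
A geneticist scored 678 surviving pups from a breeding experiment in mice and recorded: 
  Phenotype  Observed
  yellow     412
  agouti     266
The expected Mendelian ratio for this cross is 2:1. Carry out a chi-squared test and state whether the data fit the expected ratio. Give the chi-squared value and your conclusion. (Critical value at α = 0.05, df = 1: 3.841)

Expected counts for N = 678 under a 2:1 ratio (total parts = 3):
  yellow: 678 × 2/3 = 452
  agouti: 678 × 1/3 = 226
χ² = Σ (O − E)² / E
  yellow: (412 − 452)² / 452 = 3.5398
  agouti: (266 − 226)² / 226 = 7.0796
χ² = 3.5398 + 7.0796 = 10.6194 ≈ 10.619
Degrees of freedom = 2 − 1 = 1; critical value at α = 0.05 is 3.841.
Since 10.619 > 3.841, we reject the null hypothesis — the data do not fit the 2:1 ratio.

10.619; not consistent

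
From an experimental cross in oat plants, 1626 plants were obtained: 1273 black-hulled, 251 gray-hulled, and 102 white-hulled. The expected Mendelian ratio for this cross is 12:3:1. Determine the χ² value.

The 12:3:1 ratio has 16 parts, so with N = 1626 the expected counts are:
  black-hulled: 1626 × 12/16 = 1219.5
  gray-hulled: 1626 × 3/16 = 304.875
  white-hulled: 1626 × 1/16 = 101.625
χ² = Σ (O − E)² / E
  black-hulled: (1273 − 1219.5)² / 1219.5 = 2.3471
  gray-hulled: (251 − 304.875)² / 304.875 = 9.5203
  white-hulled: (102 − 101.625)² / 101.625 = 0.0014
χ² = 2.3471 + 9.5203 + 0.0014 = 11.8688 ≈ 11.869

11.869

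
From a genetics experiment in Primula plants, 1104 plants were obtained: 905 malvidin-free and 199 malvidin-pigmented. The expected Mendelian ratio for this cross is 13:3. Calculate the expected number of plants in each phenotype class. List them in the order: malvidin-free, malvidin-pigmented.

Expected counts for N = 1104 under a 13:3 ratio (total parts = 16):
  malvidin-free: 1104 × 13/16 = 897
  malvidin-pigmented: 1104 × 3/16 = 207

897, 207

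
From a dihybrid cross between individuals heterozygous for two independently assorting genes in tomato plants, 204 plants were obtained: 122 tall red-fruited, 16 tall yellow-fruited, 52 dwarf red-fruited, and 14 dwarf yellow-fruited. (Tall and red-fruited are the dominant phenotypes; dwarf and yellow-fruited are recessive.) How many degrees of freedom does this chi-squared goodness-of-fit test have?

3

A dihybrid F₂ with independent assortment and complete dominance at both loci gives a 9:3:3:1 phenotypic ratio.
A goodness-of-fit test with 4 phenotype classes has df = 4 − 1 = 3.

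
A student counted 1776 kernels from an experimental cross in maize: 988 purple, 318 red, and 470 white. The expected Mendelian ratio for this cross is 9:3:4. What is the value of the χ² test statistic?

Total ratio parts = 16. Expected numbers out of 1776:
  purple: 1776 × 9/16 = 999
  red: 1776 × 3/16 = 333
  white: 1776 × 4/16 = 444
χ² = Σ (O − E)² / E
  purple: (988 − 999)² / 999 = 0.1211
  red: (318 − 333)² / 333 = 0.6757
  white: (470 − 444)² / 444 = 1.5225
χ² = 0.1211 + 0.6757 + 1.5225 = 2.3193 ≈ 2.319

2.319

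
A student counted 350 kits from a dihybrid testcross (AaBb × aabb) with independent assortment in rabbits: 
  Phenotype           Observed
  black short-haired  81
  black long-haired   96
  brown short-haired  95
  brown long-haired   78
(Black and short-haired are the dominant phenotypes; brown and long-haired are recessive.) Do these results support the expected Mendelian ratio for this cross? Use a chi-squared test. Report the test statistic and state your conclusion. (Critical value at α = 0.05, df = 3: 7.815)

2.983; consistent

A dihybrid testcross with independent assortment gives a 1:1:1:1 ratio.
Under the 1:1:1:1 hypothesis (Σ ratio = 4, N = 350):
  black short-haired: 350 × 1/4 = 87.5
  black long-haired: 350 × 1/4 = 87.5
  brown short-haired: 350 × 1/4 = 87.5
  brown long-haired: 350 × 1/4 = 87.5
χ² = Σ (O − E)² / E
  black short-haired: (81 − 87.5)² / 87.5 = 0.4829
  black long-haired: (96 − 87.5)² / 87.5 = 0.8257
  brown short-haired: (95 − 87.5)² / 87.5 = 0.6429
  brown long-haired: (78 − 87.5)² / 87.5 = 1.0314
χ² = 0.4829 + 0.8257 + 0.6429 + 1.0314 = 2.9829 ≈ 2.983
Degrees of freedom = 4 − 1 = 3; critical value at α = 0.05 is 7.815.
Since 2.983 < 7.815, we fail to reject the null hypothesis — the data are consistent with the 1:1:1:1 ratio.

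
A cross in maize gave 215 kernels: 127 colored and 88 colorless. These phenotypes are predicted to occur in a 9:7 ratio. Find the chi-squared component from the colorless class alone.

0.391

The 9:7 ratio has 16 parts, so with N = 215 the expected counts are:
  colored: 215 × 9/16 = 120.9375
  colorless: 215 × 7/16 = 94.0625
Contribution of colorless: (88 − 94.0625)² / 94.0625 = 0.3907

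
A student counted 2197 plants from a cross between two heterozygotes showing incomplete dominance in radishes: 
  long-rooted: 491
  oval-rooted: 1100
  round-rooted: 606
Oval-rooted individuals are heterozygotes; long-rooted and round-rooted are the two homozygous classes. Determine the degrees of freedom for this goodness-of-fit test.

2

With incomplete dominance, a heterozygote × heterozygote cross gives a 1:2:1 phenotypic ratio.
A goodness-of-fit test with 3 phenotype classes has df = 3 − 1 = 2.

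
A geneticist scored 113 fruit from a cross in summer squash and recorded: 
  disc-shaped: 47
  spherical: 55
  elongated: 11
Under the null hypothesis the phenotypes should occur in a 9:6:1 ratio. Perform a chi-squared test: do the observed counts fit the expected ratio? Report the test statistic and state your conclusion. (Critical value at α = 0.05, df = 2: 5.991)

10.272; not consistent

The 9:6:1 ratio has 16 parts, so with N = 113 the expected counts are:
  disc-shaped: 113 × 9/16 = 63.5625
  spherical: 113 × 6/16 = 42.375
  elongated: 113 × 1/16 = 7.0625
χ² = Σ (O − E)² / E
  disc-shaped: (47 − 63.5625)² / 63.5625 = 4.3157
  spherical: (55 − 42.375)² / 42.375 = 3.7614
  elongated: (11 − 7.0625)² / 7.0625 = 2.1952
χ² = 4.3157 + 3.7614 + 2.1952 = 10.2723 ≈ 10.272
Degrees of freedom = 3 − 1 = 2; critical value at α = 0.05 is 5.991.
Since 10.272 > 5.991, we reject the null hypothesis — the data do not fit the 9:6:1 ratio.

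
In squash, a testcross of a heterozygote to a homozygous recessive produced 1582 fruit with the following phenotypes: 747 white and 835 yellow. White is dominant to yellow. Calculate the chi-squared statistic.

A testcross of a heterozygote (Aa × aa) gives a 1:1 phenotypic ratio.
Under the 1:1 hypothesis (Σ ratio = 2, N = 1582):
  white: 1582 × 1/2 = 791
  yellow: 1582 × 1/2 = 791
χ² = Σ (O − E)² / E
  white: (747 − 791)² / 791 = 2.4475
  yellow: (835 − 791)² / 791 = 2.4475
χ² = 2.4475 + 2.4475 = 4.895

4.895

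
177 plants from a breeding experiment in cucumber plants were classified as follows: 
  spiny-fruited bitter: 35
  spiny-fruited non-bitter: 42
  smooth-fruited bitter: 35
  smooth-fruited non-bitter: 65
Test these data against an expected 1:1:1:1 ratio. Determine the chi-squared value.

The 1:1:1:1 ratio has 4 parts, so with N = 177 the expected counts are:
  spiny-fruited bitter: 177 × 1/4 = 44.25
  spiny-fruited non-bitter: 177 × 1/4 = 44.25
  smooth-fruited bitter: 177 × 1/4 = 44.25
  smooth-fruited non-bitter: 177 × 1/4 = 44.25
χ² = Σ (O − E)² / E
  spiny-fruited bitter: (35 − 44.25)² / 44.25 = 1.9336
  spiny-fruited non-bitter: (42 − 44.25)² / 44.25 = 0.1144
  smooth-fruited bitter: (35 − 44.25)² / 44.25 = 1.9336
  smooth-fruited non-bitter: (65 − 44.25)² / 44.25 = 9.7302
χ² = 1.9336 + 0.1144 + 1.9336 + 9.7302 = 13.7118 ≈ 13.712

13.712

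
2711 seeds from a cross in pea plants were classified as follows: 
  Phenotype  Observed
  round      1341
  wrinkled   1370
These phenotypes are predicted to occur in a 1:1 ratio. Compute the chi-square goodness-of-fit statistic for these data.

0.310

Total ratio parts = 2. Expected numbers out of 2711:
  round: 2711 × 1/2 = 1355.5
  wrinkled: 2711 × 1/2 = 1355.5
χ² = Σ (O − E)² / E
  round: (1341 − 1355.5)² / 1355.5 = 0.1551
  wrinkled: (1370 − 1355.5)² / 1355.5 = 0.1551
χ² = 0.1551 + 0.1551 = 0.3102 ≈ 0.310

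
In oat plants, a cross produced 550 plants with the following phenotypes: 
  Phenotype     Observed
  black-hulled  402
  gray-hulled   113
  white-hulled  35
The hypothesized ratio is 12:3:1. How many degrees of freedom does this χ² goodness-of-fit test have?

2

A goodness-of-fit test with 3 phenotype classes has df = 3 − 1 = 2.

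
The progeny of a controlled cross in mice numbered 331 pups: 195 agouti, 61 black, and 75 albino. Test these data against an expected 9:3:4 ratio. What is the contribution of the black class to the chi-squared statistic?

0.018

The 9:3:4 ratio has 16 parts, so with N = 331 the expected counts are:
  agouti: 331 × 9/16 = 186.1875
  black: 331 × 3/16 = 62.0625
  albino: 331 × 4/16 = 82.75
Contribution of black: (61 − 62.0625)² / 62.0625 = 0.0182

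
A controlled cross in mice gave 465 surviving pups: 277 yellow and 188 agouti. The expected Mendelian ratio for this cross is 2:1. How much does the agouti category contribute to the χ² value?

Total ratio parts = 3. Expected numbers out of 465:
  yellow: 465 × 2/3 = 310
  agouti: 465 × 1/3 = 155
Contribution of agouti: (188 − 155)² / 155 = 7.0258

7.026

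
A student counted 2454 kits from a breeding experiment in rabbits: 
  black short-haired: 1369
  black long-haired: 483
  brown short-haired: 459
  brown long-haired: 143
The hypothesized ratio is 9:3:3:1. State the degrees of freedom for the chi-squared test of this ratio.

A goodness-of-fit test with 4 phenotype classes has df = 4 − 1 = 3.

3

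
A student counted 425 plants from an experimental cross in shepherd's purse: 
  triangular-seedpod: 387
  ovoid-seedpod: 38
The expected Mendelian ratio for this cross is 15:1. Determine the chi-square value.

The 15:1 ratio has 16 parts, so with N = 425 the expected counts are:
  triangular-seedpod: 425 × 15/16 = 398.4375
  ovoid-seedpod: 425 × 1/16 = 26.5625
χ² = Σ (O − E)² / E
  triangular-seedpod: (387 − 398.4375)² / 398.4375 = 0.3283
  ovoid-seedpod: (38 − 26.5625)² / 26.5625 = 4.9249
χ² = 0.3283 + 4.9249 = 5.2532 ≈ 5.253

5.253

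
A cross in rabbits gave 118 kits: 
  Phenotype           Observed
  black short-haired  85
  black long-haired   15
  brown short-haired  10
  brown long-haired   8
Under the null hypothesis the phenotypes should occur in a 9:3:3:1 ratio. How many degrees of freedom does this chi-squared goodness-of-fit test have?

3

A goodness-of-fit test with 4 phenotype classes has df = 4 − 1 = 3.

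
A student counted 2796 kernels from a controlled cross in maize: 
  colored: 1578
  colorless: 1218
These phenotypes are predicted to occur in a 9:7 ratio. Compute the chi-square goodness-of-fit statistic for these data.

Under the 9:7 hypothesis (Σ ratio = 16, N = 2796):
  colored: 2796 × 9/16 = 1572.75
  colorless: 2796 × 7/16 = 1223.25
χ² = Σ (O − E)² / E
  colored: (1578 − 1572.75)² / 1572.75 = 0.0175
  colorless: (1218 − 1223.25)² / 1223.25 = 0.0225
χ² = 0.0175 + 0.0225 = 0.040

0.040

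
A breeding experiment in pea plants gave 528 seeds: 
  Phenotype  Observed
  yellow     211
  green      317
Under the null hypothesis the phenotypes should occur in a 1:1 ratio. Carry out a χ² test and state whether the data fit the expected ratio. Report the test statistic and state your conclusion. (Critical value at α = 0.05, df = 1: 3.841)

Total ratio parts = 2. Expected numbers out of 528:
  yellow: 528 × 1/2 = 264
  green: 528 × 1/2 = 264
χ² = Σ (O − E)² / E
  yellow: (211 − 264)² / 264 = 10.6402
  green: (317 − 264)² / 264 = 10.6402
χ² = 10.6402 + 10.6402 = 21.2804 ≈ 21.280
Degrees of freedom = 2 − 1 = 1; critical value at α = 0.05 is 3.841.
Since 21.280 > 3.841, we reject the null hypothesis — the data do not fit the 1:1 ratio.

21.280; not consistent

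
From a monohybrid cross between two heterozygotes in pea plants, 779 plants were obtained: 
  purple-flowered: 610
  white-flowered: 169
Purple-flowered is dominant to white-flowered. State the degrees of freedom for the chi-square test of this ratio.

1

For a monohybrid cross between heterozygotes with complete dominance, the expected phenotypic ratio is 3:1.
A goodness-of-fit test with 2 phenotype classes has df = 2 − 1 = 1.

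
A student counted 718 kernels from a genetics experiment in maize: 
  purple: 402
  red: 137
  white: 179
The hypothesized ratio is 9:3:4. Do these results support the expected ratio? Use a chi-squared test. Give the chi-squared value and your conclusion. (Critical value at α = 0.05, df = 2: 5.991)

0.052; consistent

The 9:3:4 ratio has 16 parts, so with N = 718 the expected counts are:
  purple: 718 × 9/16 = 403.875
  red: 718 × 3/16 = 134.625
  white: 718 × 4/16 = 179.5
χ² = Σ (O − E)² / E
  purple: (402 − 403.875)² / 403.875 = 0.0087
  red: (137 − 134.625)² / 134.625 = 0.0419
  white: (179 − 179.5)² / 179.5 = 0.0014
χ² = 0.0087 + 0.0419 + 0.0014 = 0.052
Degrees of freedom = 3 − 1 = 2; critical value at α = 0.05 is 5.991.
Since 0.052 < 5.991, we fail to reject the null hypothesis — the data are consistent with the 9:3:4 ratio.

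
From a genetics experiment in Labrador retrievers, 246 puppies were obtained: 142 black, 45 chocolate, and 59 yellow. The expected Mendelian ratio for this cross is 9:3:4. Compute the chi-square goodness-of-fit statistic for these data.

Total ratio parts = 16. Expected numbers out of 246:
  black: 246 × 9/16 = 138.375
  chocolate: 246 × 3/16 = 46.125
  yellow: 246 × 4/16 = 61.5
χ² = Σ (O − E)² / E
  black: (142 − 138.375)² / 138.375 = 0.0950
  chocolate: (45 − 46.125)² / 46.125 = 0.0274
  yellow: (59 − 61.5)² / 61.5 = 0.1016
χ² = 0.0950 + 0.0274 + 0.1016 = 0.224

0.224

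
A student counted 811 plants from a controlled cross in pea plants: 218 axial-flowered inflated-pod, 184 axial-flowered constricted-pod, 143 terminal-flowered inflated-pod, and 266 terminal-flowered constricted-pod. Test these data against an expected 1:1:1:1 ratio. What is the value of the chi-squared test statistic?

40.221

Expected counts for N = 811 under a 1:1:1:1 ratio (total parts = 4):
  axial-flowered inflated-pod: 811 × 1/4 = 202.75
  axial-flowered constricted-pod: 811 × 1/4 = 202.75
  terminal-flowered inflated-pod: 811 × 1/4 = 202.75
  terminal-flowered constricted-pod: 811 × 1/4 = 202.75
χ² = Σ (O − E)² / E
  axial-flowered inflated-pod: (218 − 202.75)² / 202.75 = 1.1470
  axial-flowered constricted-pod: (184 − 202.75)² / 202.75 = 1.7340
  terminal-flowered inflated-pod: (143 − 202.75)² / 202.75 = 17.6082
  terminal-flowered constricted-pod: (266 − 202.75)² / 202.75 = 19.7315
χ² = 1.1470 + 1.7340 + 17.6082 + 19.7315 = 40.2207 ≈ 40.221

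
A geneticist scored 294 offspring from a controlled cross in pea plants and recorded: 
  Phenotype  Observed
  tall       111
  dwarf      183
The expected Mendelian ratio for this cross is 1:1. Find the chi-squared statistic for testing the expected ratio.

Total ratio parts = 2. Expected numbers out of 294:
  tall: 294 × 1/2 = 147
  dwarf: 294 × 1/2 = 147
χ² = Σ (O − E)² / E
  tall: (111 − 147)² / 147 = 8.8163
  dwarf: (183 − 147)² / 147 = 8.8163
χ² = 8.8163 + 8.8163 = 17.6326 ≈ 17.633

17.633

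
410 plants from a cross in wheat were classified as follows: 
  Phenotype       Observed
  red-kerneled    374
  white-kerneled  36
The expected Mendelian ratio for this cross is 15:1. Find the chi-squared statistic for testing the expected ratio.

4.481

The 15:1 ratio has 16 parts, so with N = 410 the expected counts are:
  red-kerneled: 410 × 15/16 = 384.375
  white-kerneled: 410 × 1/16 = 25.625
χ² = Σ (O − E)² / E
  red-kerneled: (374 − 384.375)² / 384.375 = 0.2800
  white-kerneled: (36 − 25.625)² / 25.625 = 4.2006
χ² = 0.2800 + 4.2006 = 4.4806 ≈ 4.481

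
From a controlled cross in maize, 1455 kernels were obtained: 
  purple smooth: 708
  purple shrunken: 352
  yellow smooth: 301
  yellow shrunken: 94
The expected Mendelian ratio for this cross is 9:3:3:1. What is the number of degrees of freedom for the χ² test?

A goodness-of-fit test with 4 phenotype classes has df = 4 − 1 = 3.

3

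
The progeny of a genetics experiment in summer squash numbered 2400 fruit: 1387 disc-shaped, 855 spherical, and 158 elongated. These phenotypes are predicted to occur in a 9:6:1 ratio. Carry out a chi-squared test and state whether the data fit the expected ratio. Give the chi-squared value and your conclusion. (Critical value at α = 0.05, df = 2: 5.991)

3.691; consistent

Total ratio parts = 16. Expected numbers out of 2400:
  disc-shaped: 2400 × 9/16 = 1350
  spherical: 2400 × 6/16 = 900
  elongated: 2400 × 1/16 = 150
χ² = Σ (O − E)² / E
  disc-shaped: (1387 − 1350)² / 1350 = 1.0141
  spherical: (855 − 900)² / 900 = 2.2500
  elongated: (158 − 150)² / 150 = 0.4267
χ² = 1.0141 + 2.2500 + 0.4267 = 3.6908 ≈ 3.691
Degrees of freedom = 3 − 1 = 2; critical value at α = 0.05 is 5.991.
Since 3.691 < 5.991, we fail to reject the null hypothesis — the data are consistent with the 9:6:1 ratio.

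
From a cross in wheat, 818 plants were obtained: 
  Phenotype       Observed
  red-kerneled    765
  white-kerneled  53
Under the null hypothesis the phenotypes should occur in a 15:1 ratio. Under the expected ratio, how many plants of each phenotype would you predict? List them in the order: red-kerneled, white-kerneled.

766.875, 51.125

The 15:1 ratio has 16 parts, so with N = 818 the expected counts are:
  red-kerneled: 818 × 15/16 = 766.875
  white-kerneled: 818 × 1/16 = 51.125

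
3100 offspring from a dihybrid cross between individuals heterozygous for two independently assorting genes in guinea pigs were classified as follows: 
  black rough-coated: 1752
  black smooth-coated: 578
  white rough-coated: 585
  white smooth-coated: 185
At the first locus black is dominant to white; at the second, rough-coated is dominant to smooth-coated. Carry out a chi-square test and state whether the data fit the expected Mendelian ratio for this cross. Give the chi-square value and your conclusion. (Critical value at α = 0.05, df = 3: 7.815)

A dihybrid F₂ with independent assortment and complete dominance at both loci gives a 9:3:3:1 phenotypic ratio.
Under the 9:3:3:1 hypothesis (Σ ratio = 16, N = 3100):
  black rough-coated: 3100 × 9/16 = 1743.75
  black smooth-coated: 3100 × 3/16 = 581.25
  white rough-coated: 3100 × 3/16 = 581.25
  white smooth-coated: 3100 × 1/16 = 193.75
χ² = Σ (O − E)² / E
  black rough-coated: (1752 − 1743.75)² / 1743.75 = 0.0390
  black smooth-coated: (578 − 581.25)² / 581.25 = 0.0182
  white rough-coated: (585 − 581.25)² / 581.25 = 0.0242
  white smooth-coated: (185 − 193.75)² / 193.75 = 0.3952
χ² = 0.0390 + 0.0182 + 0.0242 + 0.3952 = 0.4766 ≈ 0.477
Degrees of freedom = 4 − 1 = 3; critical value at α = 0.05 is 7.815.
Since 0.477 < 7.815, we fail to reject the null hypothesis — the data are consistent with the 9:3:3:1 ratio.

0.477; consistent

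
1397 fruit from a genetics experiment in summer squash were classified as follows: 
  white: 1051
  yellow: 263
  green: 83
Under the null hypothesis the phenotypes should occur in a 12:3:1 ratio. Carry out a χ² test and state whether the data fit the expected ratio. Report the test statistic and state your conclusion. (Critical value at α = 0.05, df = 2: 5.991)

0.227; consistent

Total ratio parts = 16. Expected numbers out of 1397:
  white: 1397 × 12/16 = 1047.75
  yellow: 1397 × 3/16 = 261.9375
  green: 1397 × 1/16 = 87.3125
χ² = Σ (O − E)² / E
  white: (1051 − 1047.75)² / 1047.75 = 0.0101
  yellow: (263 − 261.9375)² / 261.9375 = 0.0043
  green: (83 − 87.3125)² / 87.3125 = 0.2130
χ² = 0.0101 + 0.0043 + 0.2130 = 0.2274 ≈ 0.227
Degrees of freedom = 3 − 1 = 2; critical value at α = 0.05 is 5.991.
Since 0.227 < 5.991, we fail to reject the null hypothesis — the data are consistent with the 12:3:1 ratio.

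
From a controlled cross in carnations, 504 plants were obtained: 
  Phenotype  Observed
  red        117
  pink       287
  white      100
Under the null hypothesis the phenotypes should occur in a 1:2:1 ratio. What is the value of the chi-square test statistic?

Expected counts for N = 504 under a 1:2:1 ratio (total parts = 4):
  red: 504 × 1/4 = 126
  pink: 504 × 2/4 = 252
  white: 504 × 1/4 = 126
χ² = Σ (O − E)² / E
  red: (117 − 126)² / 126 = 0.6429
  pink: (287 − 252)² / 252 = 4.8611
  white: (100 − 126)² / 126 = 5.3651
χ² = 0.6429 + 4.8611 + 5.3651 = 10.8691 ≈ 10.869

10.869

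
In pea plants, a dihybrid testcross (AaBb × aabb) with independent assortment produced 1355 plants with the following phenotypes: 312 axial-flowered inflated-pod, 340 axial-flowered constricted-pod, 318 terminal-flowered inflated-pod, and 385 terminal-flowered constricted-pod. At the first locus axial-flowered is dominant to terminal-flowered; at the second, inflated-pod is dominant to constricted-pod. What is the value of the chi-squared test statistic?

9.703

A dihybrid testcross with independent assortment gives a 1:1:1:1 ratio.
Under the 1:1:1:1 hypothesis (Σ ratio = 4, N = 1355):
  axial-flowered inflated-pod: 1355 × 1/4 = 338.75
  axial-flowered constricted-pod: 1355 × 1/4 = 338.75
  terminal-flowered inflated-pod: 1355 × 1/4 = 338.75
  terminal-flowered constricted-pod: 1355 × 1/4 = 338.75
χ² = Σ (O − E)² / E
  axial-flowered inflated-pod: (312 − 338.75)² / 338.75 = 2.1124
  axial-flowered constricted-pod: (340 − 338.75)² / 338.75 = 0.0046
  terminal-flowered inflated-pod: (318 − 338.75)² / 338.75 = 1.2710
  terminal-flowered constricted-pod: (385 − 338.75)² / 338.75 = 6.3146
χ² = 2.1124 + 0.0046 + 1.2710 + 6.3146 = 9.7026 ≈ 9.703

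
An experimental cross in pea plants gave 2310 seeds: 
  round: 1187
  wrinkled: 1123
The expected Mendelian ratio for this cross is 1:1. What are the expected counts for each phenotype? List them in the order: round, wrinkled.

1155, 1155

Under the 1:1 hypothesis (Σ ratio = 2, N = 2310):
  round: 2310 × 1/2 = 1155
  wrinkled: 2310 × 1/2 = 1155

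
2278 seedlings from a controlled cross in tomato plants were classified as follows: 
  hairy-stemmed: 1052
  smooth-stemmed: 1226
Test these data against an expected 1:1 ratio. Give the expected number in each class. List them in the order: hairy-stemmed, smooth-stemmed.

Total ratio parts = 2. Expected numbers out of 2278:
  hairy-stemmed: 2278 × 1/2 = 1139
  smooth-stemmed: 2278 × 1/2 = 1139

1139, 1139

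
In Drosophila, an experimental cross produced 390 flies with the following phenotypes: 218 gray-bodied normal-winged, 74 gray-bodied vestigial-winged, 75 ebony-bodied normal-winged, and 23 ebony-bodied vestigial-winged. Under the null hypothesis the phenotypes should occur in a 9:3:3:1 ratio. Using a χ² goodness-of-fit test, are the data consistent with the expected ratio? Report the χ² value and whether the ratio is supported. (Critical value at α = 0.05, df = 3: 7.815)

Expected counts for N = 390 under a 9:3:3:1 ratio (total parts = 16):
  gray-bodied normal-winged: 390 × 9/16 = 219.375
  gray-bodied vestigial-winged: 390 × 3/16 = 73.125
  ebony-bodied normal-winged: 390 × 3/16 = 73.125
  ebony-bodied vestigial-winged: 390 × 1/16 = 24.375
χ² = Σ (O − E)² / E
  gray-bodied normal-winged: (218 − 219.375)² / 219.375 = 0.0086
  gray-bodied vestigial-winged: (74 − 73.125)² / 73.125 = 0.0105
  ebony-bodied normal-winged: (75 − 73.125)² / 73.125 = 0.0481
  ebony-bodied vestigial-winged: (23 − 24.375)² / 24.375 = 0.0776
χ² = 0.0086 + 0.0105 + 0.0481 + 0.0776 = 0.1448 ≈ 0.145
Degrees of freedom = 4 − 1 = 3; critical value at α = 0.05 is 7.815.
Since 0.145 < 7.815, we fail to reject the null hypothesis — the data are consistent with the 9:3:3:1 ratio.

0.145; consistent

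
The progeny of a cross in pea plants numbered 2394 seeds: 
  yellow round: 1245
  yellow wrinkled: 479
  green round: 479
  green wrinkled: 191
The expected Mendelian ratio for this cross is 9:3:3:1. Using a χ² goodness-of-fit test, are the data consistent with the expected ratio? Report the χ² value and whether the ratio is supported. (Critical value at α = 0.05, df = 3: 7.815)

23.154; not consistent

Expected counts for N = 2394 under a 9:3:3:1 ratio (total parts = 16):
  yellow round: 2394 × 9/16 = 1346.625
  yellow wrinkled: 2394 × 3/16 = 448.875
  green round: 2394 × 3/16 = 448.875
  green wrinkled: 2394 × 1/16 = 149.625
χ² = Σ (O − E)² / E
  yellow round: (1245 − 1346.625)² / 1346.625 = 7.6693
  yellow wrinkled: (479 − 448.875)² / 448.875 = 2.0218
  green round: (479 − 448.875)² / 448.875 = 2.0218
  green wrinkled: (191 − 149.625)² / 149.625 = 11.4412
χ² = 7.6693 + 2.0218 + 2.0218 + 11.4412 = 23.1541 ≈ 23.154
Degrees of freedom = 4 − 1 = 3; critical value at α = 0.05 is 7.815.
Since 23.154 > 7.815, we reject the null hypothesis — the data do not fit the 9:3:3:1 ratio.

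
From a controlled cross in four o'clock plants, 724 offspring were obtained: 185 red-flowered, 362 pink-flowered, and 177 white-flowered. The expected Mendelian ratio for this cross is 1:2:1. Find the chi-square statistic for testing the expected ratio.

The 1:2:1 ratio has 4 parts, so with N = 724 the expected counts are:
  red-flowered: 724 × 1/4 = 181
  pink-flowered: 724 × 2/4 = 362
  white-flowered: 724 × 1/4 = 181
χ² = Σ (O − E)² / E
  red-flowered: (185 − 181)² / 181 = 0.0884
  pink-flowered: (362 − 362)² / 362 = 0.0000
  white-flowered: (177 − 181)² / 181 = 0.0884
χ² = 0.0884 + 0.0000 + 0.0884 = 0.1768 ≈ 0.177

0.177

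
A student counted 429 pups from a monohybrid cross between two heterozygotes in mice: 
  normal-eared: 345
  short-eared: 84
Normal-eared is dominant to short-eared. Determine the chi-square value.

6.720

For a monohybrid cross between heterozygotes with complete dominance, the expected phenotypic ratio is 3:1.
Expected counts for N = 429 under a 3:1 ratio (total parts = 4):
  normal-eared: 429 × 3/4 = 321.75
  short-eared: 429 × 1/4 = 107.25
χ² = Σ (O − E)² / E
  normal-eared: (345 − 321.75)² / 321.75 = 1.6801
  short-eared: (84 − 107.25)² / 107.25 = 5.0402
χ² = 1.6801 + 5.0402 = 6.7203 ≈ 6.720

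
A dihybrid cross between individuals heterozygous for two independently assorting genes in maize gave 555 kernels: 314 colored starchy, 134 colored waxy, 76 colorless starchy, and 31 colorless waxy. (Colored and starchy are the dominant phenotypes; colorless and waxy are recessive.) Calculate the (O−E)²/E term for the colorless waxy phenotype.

0.392

A dihybrid F₂ with independent assortment and complete dominance at both loci gives a 9:3:3:1 phenotypic ratio.
The 9:3:3:1 ratio has 16 parts, so with N = 555 the expected counts are:
  colored starchy: 555 × 9/16 = 312.1875
  colored waxy: 555 × 3/16 = 104.0625
  colorless starchy: 555 × 3/16 = 104.0625
  colorless waxy: 555 × 1/16 = 34.6875
Contribution of colorless waxy: (31 − 34.6875)² / 34.6875 = 0.3920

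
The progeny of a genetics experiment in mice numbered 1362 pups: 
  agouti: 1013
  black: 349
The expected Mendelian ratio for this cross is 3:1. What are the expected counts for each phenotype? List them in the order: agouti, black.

1021.5, 340.5

Total ratio parts = 4. Expected numbers out of 1362:
  agouti: 1362 × 3/4 = 1021.5
  black: 1362 × 1/4 = 340.5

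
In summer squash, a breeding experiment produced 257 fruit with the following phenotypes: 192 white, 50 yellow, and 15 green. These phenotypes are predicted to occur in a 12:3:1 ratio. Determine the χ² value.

0.141

Total ratio parts = 16. Expected numbers out of 257:
  white: 257 × 12/16 = 192.75
  yellow: 257 × 3/16 = 48.1875
  green: 257 × 1/16 = 16.0625
χ² = Σ (O − E)² / E
  white: (192 − 192.75)² / 192.75 = 0.0029
  yellow: (50 − 48.1875)² / 48.1875 = 0.0682
  green: (15 − 16.0625)² / 16.0625 = 0.0703
χ² = 0.0029 + 0.0682 + 0.0703 = 0.1414 ≈ 0.141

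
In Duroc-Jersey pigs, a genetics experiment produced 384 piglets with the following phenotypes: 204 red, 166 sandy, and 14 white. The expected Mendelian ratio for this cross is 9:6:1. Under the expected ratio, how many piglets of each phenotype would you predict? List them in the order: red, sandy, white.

216, 144, 24

Under the 9:6:1 hypothesis (Σ ratio = 16, N = 384):
  red: 384 × 9/16 = 216
  sandy: 384 × 6/16 = 144
  white: 384 × 1/16 = 24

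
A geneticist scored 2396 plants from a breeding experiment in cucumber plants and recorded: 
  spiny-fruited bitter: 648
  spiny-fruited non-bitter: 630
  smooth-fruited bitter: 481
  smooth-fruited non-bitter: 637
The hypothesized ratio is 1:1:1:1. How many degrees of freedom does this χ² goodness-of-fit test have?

3

A goodness-of-fit test with 4 phenotype classes has df = 4 − 1 = 3.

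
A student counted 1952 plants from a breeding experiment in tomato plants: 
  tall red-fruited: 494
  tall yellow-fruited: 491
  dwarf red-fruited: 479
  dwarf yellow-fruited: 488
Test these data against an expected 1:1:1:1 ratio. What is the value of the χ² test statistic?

The 1:1:1:1 ratio has 4 parts, so with N = 1952 the expected counts are:
  tall red-fruited: 1952 × 1/4 = 488
  tall yellow-fruited: 1952 × 1/4 = 488
  dwarf red-fruited: 1952 × 1/4 = 488
  dwarf yellow-fruited: 1952 × 1/4 = 488
χ² = Σ (O − E)² / E
  tall red-fruited: (494 − 488)² / 488 = 0.0738
  tall yellow-fruited: (491 − 488)² / 488 = 0.0184
  dwarf red-fruited: (479 − 488)² / 488 = 0.1660
  dwarf yellow-fruited: (488 − 488)² / 488 = 0.0000
χ² = 0.0738 + 0.0184 + 0.1660 + 0.0000 = 0.2582 ≈ 0.258

0.258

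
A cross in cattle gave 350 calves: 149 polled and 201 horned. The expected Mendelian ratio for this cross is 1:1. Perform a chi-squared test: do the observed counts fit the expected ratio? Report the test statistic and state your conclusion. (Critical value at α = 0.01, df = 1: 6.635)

The 1:1 ratio has 2 parts, so with N = 350 the expected counts are:
  polled: 350 × 1/2 = 175
  horned: 350 × 1/2 = 175
χ² = Σ (O − E)² / E
  polled: (149 − 175)² / 175 = 3.8629
  horned: (201 − 175)² / 175 = 3.8629
χ² = 3.8629 + 3.8629 = 7.7258 ≈ 7.726
Degrees of freedom = 2 − 1 = 1; critical value at α = 0.01 is 6.635.
Since 7.726 > 6.635, we reject the null hypothesis — the data do not fit the 1:1 ratio.

7.726; not consistent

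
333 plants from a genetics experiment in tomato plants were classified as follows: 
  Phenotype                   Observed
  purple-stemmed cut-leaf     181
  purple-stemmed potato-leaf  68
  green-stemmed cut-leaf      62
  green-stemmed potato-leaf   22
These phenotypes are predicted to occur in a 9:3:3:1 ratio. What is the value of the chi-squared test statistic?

The 9:3:3:1 ratio has 16 parts, so with N = 333 the expected counts are:
  purple-stemmed cut-leaf: 333 × 9/16 = 187.3125
  purple-stemmed potato-leaf: 333 × 3/16 = 62.4375
  green-stemmed cut-leaf: 333 × 3/16 = 62.4375
  green-stemmed potato-leaf: 333 × 1/16 = 20.8125
χ² = Σ (O − E)² / E
  purple-stemmed cut-leaf: (181 − 187.3125)² / 187.3125 = 0.2127
  purple-stemmed potato-leaf: (68 − 62.4375)² / 62.4375 = 0.4956
  green-stemmed cut-leaf: (62 − 62.4375)² / 62.4375 = 0.0031
  green-stemmed potato-leaf: (22 − 20.8125)² / 20.8125 = 0.0678
χ² = 0.2127 + 0.4956 + 0.0031 + 0.0678 = 0.7792 ≈ 0.779

0.779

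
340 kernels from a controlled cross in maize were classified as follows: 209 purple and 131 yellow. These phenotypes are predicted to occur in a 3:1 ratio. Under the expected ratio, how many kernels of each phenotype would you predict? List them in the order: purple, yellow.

Expected counts for N = 340 under a 3:1 ratio (total parts = 4):
  purple: 340 × 3/4 = 255
  yellow: 340 × 1/4 = 85

255, 85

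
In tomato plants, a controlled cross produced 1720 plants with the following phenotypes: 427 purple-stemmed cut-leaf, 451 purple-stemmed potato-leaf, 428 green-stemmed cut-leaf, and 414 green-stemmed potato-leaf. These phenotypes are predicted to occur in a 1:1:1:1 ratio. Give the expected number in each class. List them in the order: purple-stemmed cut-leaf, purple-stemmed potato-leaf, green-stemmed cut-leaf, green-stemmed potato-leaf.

The 1:1:1:1 ratio has 4 parts, so with N = 1720 the expected counts are:
  purple-stemmed cut-leaf: 1720 × 1/4 = 430
  purple-stemmed potato-leaf: 1720 × 1/4 = 430
  green-stemmed cut-leaf: 1720 × 1/4 = 430
  green-stemmed potato-leaf: 1720 × 1/4 = 430

430, 430, 430, 430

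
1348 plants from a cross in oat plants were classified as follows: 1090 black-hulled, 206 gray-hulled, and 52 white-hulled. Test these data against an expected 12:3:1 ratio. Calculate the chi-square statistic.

Expected counts for N = 1348 under a 12:3:1 ratio (total parts = 16):
  black-hulled: 1348 × 12/16 = 1011
  gray-hulled: 1348 × 3/16 = 252.75
  white-hulled: 1348 × 1/16 = 84.25
χ² = Σ (O − E)² / E
  black-hulled: (1090 − 1011)² / 1011 = 6.1731
  gray-hulled: (206 − 252.75)² / 252.75 = 8.6471
  white-hulled: (52 − 84.25)² / 84.25 = 12.3450
χ² = 6.1731 + 8.6471 + 12.3450 = 27.1652 ≈ 27.165

27.165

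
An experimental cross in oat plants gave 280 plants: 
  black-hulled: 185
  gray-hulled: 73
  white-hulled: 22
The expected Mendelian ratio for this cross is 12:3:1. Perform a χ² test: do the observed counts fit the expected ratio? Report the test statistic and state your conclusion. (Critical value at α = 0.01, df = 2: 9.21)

Under the 12:3:1 hypothesis (Σ ratio = 16, N = 280):
  black-hulled: 280 × 12/16 = 210
  gray-hulled: 280 × 3/16 = 52.5
  white-hulled: 280 × 1/16 = 17.5
χ² = Σ (O − E)² / E
  black-hulled: (185 − 210)² / 210 = 2.9762
  gray-hulled: (73 − 52.5)² / 52.5 = 8.0048
  white-hulled: (22 − 17.5)² / 17.5 = 1.1571
χ² = 2.9762 + 8.0048 + 1.1571 = 12.1381 ≈ 12.138
Degrees of freedom = 3 − 1 = 2; critical value at α = 0.01 is 9.21.
Since 12.138 > 9.21, we reject the null hypothesis — the data do not fit the 12:3:1 ratio.

12.138; not consistent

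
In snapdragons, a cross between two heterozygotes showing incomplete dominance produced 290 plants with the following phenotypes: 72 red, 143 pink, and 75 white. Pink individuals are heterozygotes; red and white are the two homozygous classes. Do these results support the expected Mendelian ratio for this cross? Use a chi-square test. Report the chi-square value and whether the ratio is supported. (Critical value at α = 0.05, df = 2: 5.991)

With incomplete dominance, a heterozygote × heterozygote cross gives a 1:2:1 phenotypic ratio.
Under the 1:2:1 hypothesis (Σ ratio = 4, N = 290):
  red: 290 × 1/4 = 72.5
  pink: 290 × 2/4 = 145
  white: 290 × 1/4 = 72.5
χ² = Σ (O − E)² / E
  red: (72 − 72.5)² / 72.5 = 0.0034
  pink: (143 − 145)² / 145 = 0.0276
  white: (75 − 72.5)² / 72.5 = 0.0862
χ² = 0.0034 + 0.0276 + 0.0862 = 0.1172 ≈ 0.117
Degrees of freedom = 3 − 1 = 2; critical value at α = 0.05 is 5.991.
Since 0.117 < 5.991, we fail to reject the null hypothesis — the data are consistent with the 1:2:1 ratio.

0.117; consistent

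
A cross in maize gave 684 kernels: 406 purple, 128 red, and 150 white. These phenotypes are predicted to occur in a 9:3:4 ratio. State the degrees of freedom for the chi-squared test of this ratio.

A goodness-of-fit test with 3 phenotype classes has df = 3 − 1 = 2.

2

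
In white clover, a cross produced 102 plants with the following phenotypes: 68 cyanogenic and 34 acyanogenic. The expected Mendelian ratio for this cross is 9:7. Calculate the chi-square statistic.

4.497

Total ratio parts = 16. Expected numbers out of 102:
  cyanogenic: 102 × 9/16 = 57.375
  acyanogenic: 102 × 7/16 = 44.625
χ² = Σ (O − E)² / E
  cyanogenic: (68 − 57.375)² / 57.375 = 1.9676
  acyanogenic: (34 − 44.625)² / 44.625 = 2.5298
χ² = 1.9676 + 2.5298 = 4.4974 ≈ 4.497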